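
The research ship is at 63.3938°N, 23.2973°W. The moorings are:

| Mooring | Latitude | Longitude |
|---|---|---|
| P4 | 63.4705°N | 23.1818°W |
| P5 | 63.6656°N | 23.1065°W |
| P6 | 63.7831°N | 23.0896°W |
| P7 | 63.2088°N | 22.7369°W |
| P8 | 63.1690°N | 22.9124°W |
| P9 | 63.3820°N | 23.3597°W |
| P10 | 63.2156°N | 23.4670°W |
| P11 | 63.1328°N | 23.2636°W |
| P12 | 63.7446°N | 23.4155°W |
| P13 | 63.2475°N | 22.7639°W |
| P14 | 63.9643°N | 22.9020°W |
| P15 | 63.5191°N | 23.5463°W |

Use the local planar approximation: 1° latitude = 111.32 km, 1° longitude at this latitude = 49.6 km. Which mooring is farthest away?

P14

Distances from 63.3938°N, 23.2973°W:
P4: 10.2821 km
P5: 31.7023 km
P6: 44.5445 km
P7: 34.5938 km
P8: 31.4755 km
P9: 3.3623 km
P10: 21.5491 km
P11: 29.1026 km
P12: 39.4887 km
P13: 31.0675 km
P14: 66.4658 km
P15: 18.6304 km
Maximum: P14 at 66.4658 km.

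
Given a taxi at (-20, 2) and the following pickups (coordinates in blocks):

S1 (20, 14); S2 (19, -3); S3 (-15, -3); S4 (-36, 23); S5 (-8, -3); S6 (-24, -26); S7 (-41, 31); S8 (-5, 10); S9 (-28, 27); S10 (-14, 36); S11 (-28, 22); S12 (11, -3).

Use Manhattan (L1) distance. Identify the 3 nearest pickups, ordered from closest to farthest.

S3, S5, S8

Distances from (-20, 2):
S1: 52 blocks
S2: 44 blocks
S3: 10 blocks
S4: 37 blocks
S5: 17 blocks
S6: 32 blocks
S7: 50 blocks
S8: 23 blocks
S9: 33 blocks
S10: 40 blocks
S11: 28 blocks
S12: 36 blocks
Sorted: S3 (10 blocks) < S5 (17 blocks) < S8 (23 blocks) < S11 (28 blocks) < S6 (32 blocks) < …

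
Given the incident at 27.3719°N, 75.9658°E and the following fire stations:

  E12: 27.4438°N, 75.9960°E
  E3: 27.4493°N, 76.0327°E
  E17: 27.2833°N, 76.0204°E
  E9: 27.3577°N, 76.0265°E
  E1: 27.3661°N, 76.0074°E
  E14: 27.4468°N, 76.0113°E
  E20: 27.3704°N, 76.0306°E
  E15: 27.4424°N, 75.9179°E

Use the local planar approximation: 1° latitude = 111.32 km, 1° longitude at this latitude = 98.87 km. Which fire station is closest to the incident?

Distances from 27.3719°N, 75.9658°E:
E12: √((0.0719·111.32)² + (0.0302·98.87)²) = √(64.062543 + 8.915444) = 8.5427 km
E3: √((0.0774·111.32)² + (0.0669·98.87)²) = √(74.238351 + 43.750327) = 10.8623 km
E17: √((-0.0886·111.32)² + (0.0546·98.87)²) = √(97.277822 + 29.141664) = 11.2436 km
E9: √((-0.0142·111.32)² + (0.0607·98.87)²) = √(2.498752 + 36.016910) = 6.2061 km
E1: √((-0.0058·111.32)² + (0.0416·98.87)²) = √(0.416872 + 16.916703) = 4.1634 km
E14: √((0.0749·111.32)² + (0.0455·98.87)²) = √(69.520043 + 20.237267) = 9.4740 km
E20: √((-0.0015·111.32)² + (0.0648·98.87)²) = √(0.027882 + 41.046779) = 6.4090 km
E15: √((0.0705·111.32)² + (-0.0479·98.87)²) = √(61.592046 + 22.428493) = 9.1663 km
Minimum: E1 at 4.1634 km.

E1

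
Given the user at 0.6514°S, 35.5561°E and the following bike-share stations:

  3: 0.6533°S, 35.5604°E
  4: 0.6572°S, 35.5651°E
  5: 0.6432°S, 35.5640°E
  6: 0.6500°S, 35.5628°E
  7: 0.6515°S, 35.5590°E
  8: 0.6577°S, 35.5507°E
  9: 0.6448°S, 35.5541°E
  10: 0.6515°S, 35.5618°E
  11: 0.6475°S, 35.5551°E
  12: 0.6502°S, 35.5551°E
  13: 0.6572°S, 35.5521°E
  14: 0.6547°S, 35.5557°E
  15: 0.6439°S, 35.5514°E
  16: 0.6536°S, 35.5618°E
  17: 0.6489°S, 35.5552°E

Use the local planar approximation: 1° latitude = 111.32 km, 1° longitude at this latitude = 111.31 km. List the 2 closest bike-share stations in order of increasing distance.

Distances from 0.6514°S, 35.5561°E:
3: √((-0.0019·111.32)² + (0.0043·111.31)²) = √(0.044736 + 0.229090) = 0.5233 km
4: √((-0.0058·111.32)² + (0.0090·111.31)²) = √(0.416872 + 1.003583) = 1.1918 km
5: √((0.0082·111.32)² + (0.0079·111.31)²) = √(0.833248 + 0.773255) = 1.2675 km
6: √((0.0014·111.32)² + (0.0067·111.31)²) = √(0.024289 + 0.556183) = 0.7619 km
7: √((-0.0001·111.32)² + (0.0029·111.31)²) = √(0.000124 + 0.104199) = 0.3230 km
8: √((-0.0063·111.32)² + (-0.0054·111.31)²) = √(0.491844 + 0.361290) = 0.9237 km
9: √((0.0066·111.32)² + (-0.0020·111.31)²) = √(0.539802 + 0.049560) = 0.7677 km
10: √((-0.0001·111.32)² + (0.0057·111.31)²) = √(0.000124 + 0.402548) = 0.6346 km
11: √((0.0039·111.32)² + (-0.0010·111.31)²) = √(0.188484 + 0.012390) = 0.4482 km
12: √((0.0012·111.32)² + (-0.0010·111.31)²) = √(0.017845 + 0.012390) = 0.1739 km
13: √((-0.0058·111.32)² + (-0.0040·111.31)²) = √(0.416872 + 0.198239) = 0.7843 km
14: √((-0.0033·111.32)² + (-0.0004·111.31)²) = √(0.134950 + 0.001982) = 0.3700 km
15: √((0.0075·111.32)² + (-0.0047·111.31)²) = √(0.697058 + 0.273693) = 0.9853 km
16: √((-0.0022·111.32)² + (0.0057·111.31)²) = √(0.059978 + 0.402548) = 0.6801 km
17: √((0.0025·111.32)² + (-0.0009·111.31)²) = √(0.077451 + 0.010036) = 0.2958 km
Sorted: 12 (0.1739 km) < 17 (0.2958 km) < 7 (0.3230 km) < 14 (0.3700 km) < …

12, 17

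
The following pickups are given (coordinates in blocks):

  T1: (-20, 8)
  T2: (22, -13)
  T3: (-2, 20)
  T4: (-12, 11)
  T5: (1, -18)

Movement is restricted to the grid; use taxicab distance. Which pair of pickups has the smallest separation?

T1 and T4

Pairwise distances:
T1–T2: 63 blocks
T1–T3: 30 blocks
T1–T4: 11 blocks
T1–T5: 47 blocks
T2–T3: 57 blocks
T2–T4: 58 blocks
T2–T5: 26 blocks
T3–T4: 19 blocks
T3–T5: 41 blocks
T4–T5: 42 blocks
Closest pair: T1–T4 at 11 blocks.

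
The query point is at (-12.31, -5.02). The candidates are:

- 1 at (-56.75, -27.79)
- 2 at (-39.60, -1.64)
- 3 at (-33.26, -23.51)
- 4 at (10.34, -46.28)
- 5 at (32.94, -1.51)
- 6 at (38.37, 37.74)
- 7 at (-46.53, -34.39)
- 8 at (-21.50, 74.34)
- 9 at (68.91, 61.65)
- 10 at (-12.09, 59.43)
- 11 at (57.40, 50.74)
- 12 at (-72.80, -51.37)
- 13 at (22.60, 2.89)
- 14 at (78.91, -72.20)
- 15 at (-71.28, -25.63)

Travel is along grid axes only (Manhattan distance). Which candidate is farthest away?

Distances from (-12.31, -5.02):
1: |-44.44| + |-22.77| = 44.44 + 22.77 = 67.21
2: |-27.29| + |3.38| = 27.29 + 3.38 = 30.67
3: |-20.95| + |-18.49| = 20.95 + 18.49 = 39.44
4: |22.65| + |-41.26| = 22.65 + 41.26 = 63.91
5: |45.25| + |3.51| = 45.25 + 3.51 = 48.76
6: |50.68| + |42.76| = 50.68 + 42.76 = 93.44
7: |-34.22| + |-29.37| = 34.22 + 29.37 = 63.59
8: |-9.19| + |79.36| = 9.19 + 79.36 = 88.55
9: |81.22| + |66.67| = 81.22 + 66.67 = 147.89
10: |0.22| + |64.45| = 0.22 + 64.45 = 64.67
11: |69.71| + |55.76| = 69.71 + 55.76 = 125.47
12: |-60.49| + |-46.35| = 60.49 + 46.35 = 106.84
13: |34.91| + |7.91| = 34.91 + 7.91 = 42.82
14: |91.22| + |-67.18| = 91.22 + 67.18 = 158.40
15: |-58.97| + |-20.61| = 58.97 + 20.61 = 79.58
Maximum: 14 at 158.40.

14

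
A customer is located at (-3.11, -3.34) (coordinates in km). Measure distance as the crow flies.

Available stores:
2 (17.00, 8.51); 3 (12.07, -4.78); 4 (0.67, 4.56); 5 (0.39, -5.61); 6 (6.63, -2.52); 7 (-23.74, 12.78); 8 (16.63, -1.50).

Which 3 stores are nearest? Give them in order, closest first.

Distances from (-3.11, -3.34):
2: √((20.11)² + (11.85)²) = √(404.4121 + 140.4225) = 23.34 km
3: √((15.18)² + (-1.44)²) = √(230.4324 + 2.0736) = 15.25 km
4: √((3.78)² + (7.90)²) = √(14.2884 + 62.4100) = 8.76 km
5: √((3.50)² + (-2.27)²) = √(12.2500 + 5.1529) = 4.17 km
6: √((9.74)² + (0.82)²) = √(94.8676 + 0.6724) = 9.77 km
7: √((-20.63)² + (16.12)²) = √(425.5969 + 259.8544) = 26.18 km
8: √((19.74)² + (1.84)²) = √(389.6676 + 3.3856) = 19.83 km
Sorted: 5 (4.17 km) < 4 (8.76 km) < 6 (9.77 km) < 3 (15.25 km) < 8 (19.83 km) < …

5, 4, 6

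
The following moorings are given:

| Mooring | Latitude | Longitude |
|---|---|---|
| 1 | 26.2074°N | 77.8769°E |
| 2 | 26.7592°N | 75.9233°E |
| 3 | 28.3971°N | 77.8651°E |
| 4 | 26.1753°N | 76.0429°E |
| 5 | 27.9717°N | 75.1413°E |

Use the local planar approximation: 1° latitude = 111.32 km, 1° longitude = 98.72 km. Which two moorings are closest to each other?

2 and 4

Pairwise distances:
1–2: 202.4054 km
1–3: 243.7602 km
1–4: 181.0877 km
1–5: 333.9240 km
2–3: 264.5588 km
2–4: 66.0634 km
2–5: 155.4930 km
3–4: 305.8301 km
3–5: 273.0316 km
4–5: 218.8885 km
Closest pair: 2–4 at 66.0634 km.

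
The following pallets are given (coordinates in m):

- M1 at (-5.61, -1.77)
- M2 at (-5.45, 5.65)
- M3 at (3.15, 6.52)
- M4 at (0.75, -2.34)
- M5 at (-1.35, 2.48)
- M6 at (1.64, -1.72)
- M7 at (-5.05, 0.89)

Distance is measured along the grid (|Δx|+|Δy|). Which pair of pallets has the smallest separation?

M4 and M6

Pairwise distances:
M1–M2: 7.58 m
M1–M3: 17.05 m
M1–M4: 6.93 m
M1–M5: 8.51 m
M1–M6: 7.30 m
M1–M7: 3.22 m
M2–M3: 9.47 m
M2–M4: 14.19 m
M2–M5: 7.27 m
M2–M6: 14.46 m
M2–M7: 5.16 m
M3–M4: 11.26 m
M3–M5: 8.54 m
M3–M6: 9.75 m
M3–M7: 13.83 m
M4–M5: 6.92 m
M4–M6: 1.51 m
M4–M7: 9.03 m
M5–M6: 7.19 m
M5–M7: 5.29 m
M6–M7: 9.30 m
Closest pair: M4–M6 at 1.51 m.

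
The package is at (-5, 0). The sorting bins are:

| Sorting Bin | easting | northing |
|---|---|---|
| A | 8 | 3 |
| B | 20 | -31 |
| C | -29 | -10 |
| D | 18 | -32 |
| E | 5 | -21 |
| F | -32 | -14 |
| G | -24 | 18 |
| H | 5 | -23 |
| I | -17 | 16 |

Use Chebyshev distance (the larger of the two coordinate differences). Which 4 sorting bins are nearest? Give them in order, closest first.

A, I, G, E

Distances from (-5, 0):
A: max(|13|, |3|) = 13
B: max(|25|, |-31|) = 31
C: max(|-24|, |-10|) = 24
D: max(|23|, |-32|) = 32
E: max(|10|, |-21|) = 21
F: max(|-27|, |-14|) = 27
G: max(|-19|, |18|) = 19
H: max(|10|, |-23|) = 23
I: max(|-12|, |16|) = 16
Sorted: A (13) < I (16) < G (19) < E (21) < H (23) < C (24) < …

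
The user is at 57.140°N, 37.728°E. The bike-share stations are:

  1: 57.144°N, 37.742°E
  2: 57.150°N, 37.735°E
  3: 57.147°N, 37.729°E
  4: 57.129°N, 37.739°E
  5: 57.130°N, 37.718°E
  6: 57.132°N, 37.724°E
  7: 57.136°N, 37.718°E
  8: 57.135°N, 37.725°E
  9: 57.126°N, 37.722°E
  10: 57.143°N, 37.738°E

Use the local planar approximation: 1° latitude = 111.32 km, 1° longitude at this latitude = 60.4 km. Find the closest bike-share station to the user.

8

Distances from 57.140°N, 37.728°E:
1: √((0.004·111.32)² + (0.014·60.4)²) = √(0.19827 + 0.71504) = 0.956 km
2: √((0.010·111.32)² + (0.007·60.4)²) = √(1.23921 + 0.17876) = 1.191 km
3: √((0.007·111.32)² + (0.001·60.4)²) = √(0.60721 + 0.00365) = 0.782 km
4: √((-0.011·111.32)² + (0.011·60.4)²) = √(1.49945 + 0.44143) = 1.393 km
5: √((-0.010·111.32)² + (-0.010·60.4)²) = √(1.23921 + 0.36482) = 1.267 km
6: √((-0.008·111.32)² + (-0.004·60.4)²) = √(0.79310 + 0.05837) = 0.923 km
7: √((-0.004·111.32)² + (-0.010·60.4)²) = √(0.19827 + 0.36482) = 0.750 km
8: √((-0.005·111.32)² + (-0.003·60.4)²) = √(0.30980 + 0.03283) = 0.585 km
9: √((-0.014·111.32)² + (-0.006·60.4)²) = √(2.42886 + 0.13133) = 1.600 km
10: √((0.003·111.32)² + (0.010·60.4)²) = √(0.11153 + 0.36482) = 0.690 km
Minimum: 8 at 0.585 km.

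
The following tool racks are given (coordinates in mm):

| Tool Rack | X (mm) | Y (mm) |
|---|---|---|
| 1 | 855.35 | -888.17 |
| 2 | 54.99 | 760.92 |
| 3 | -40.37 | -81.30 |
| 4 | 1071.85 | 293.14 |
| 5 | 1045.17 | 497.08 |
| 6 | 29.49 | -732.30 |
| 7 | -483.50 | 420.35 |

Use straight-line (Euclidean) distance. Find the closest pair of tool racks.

4 and 5

Pairwise distances:
1–2: 1833.05 mm
1–3: 1205.55 mm
1–4: 1200.99 mm
1–5: 1398.19 mm
1–6: 840.44 mm
1–7: 1872.10 mm
2–3: 847.60 mm
2–4: 1119.30 mm
2–5: 1024.73 mm
2–6: 1493.44 mm
2–7: 637.15 mm
3–4: 1173.56 mm
3–5: 1230.01 mm
3–6: 654.74 mm
3–7: 669.34 mm
4–5: 205.68 mm
4–6: 1462.20 mm
4–7: 1560.54 mm
5–6: 1594.67 mm
5–7: 1530.59 mm
6–7: 1261.65 mm
Closest pair: 4–5 at 205.68 mm.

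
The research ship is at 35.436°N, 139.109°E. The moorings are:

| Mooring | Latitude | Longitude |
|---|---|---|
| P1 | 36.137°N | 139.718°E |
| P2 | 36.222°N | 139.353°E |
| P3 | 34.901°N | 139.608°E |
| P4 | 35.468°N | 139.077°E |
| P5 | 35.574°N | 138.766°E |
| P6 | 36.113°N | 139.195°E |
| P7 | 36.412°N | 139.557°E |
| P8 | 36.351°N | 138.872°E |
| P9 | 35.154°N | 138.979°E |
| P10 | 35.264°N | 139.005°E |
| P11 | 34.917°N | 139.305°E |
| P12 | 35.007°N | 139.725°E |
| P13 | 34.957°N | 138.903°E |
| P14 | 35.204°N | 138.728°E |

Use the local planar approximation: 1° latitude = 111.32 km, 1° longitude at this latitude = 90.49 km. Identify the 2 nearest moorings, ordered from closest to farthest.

Distances from 35.436°N, 139.109°E:
P1: √((0.701·111.32)² + (0.609·90.49)²) = √(6089.51117 + 3036.93685) = 95.532 km
P2: √((0.786·111.32)² + (0.244·90.49)²) = √(7655.81601 + 487.50697) = 90.240 km
P3: √((-0.535·111.32)² + (0.499·90.49)²) = √(3546.94096 + 2038.92977) = 74.739 km
P4: √((0.032·111.32)² + (-0.032·90.49)²) = √(12.68955 + 8.38496) = 4.591 km
P5: √((0.138·111.32)² + (-0.343·90.49)²) = √(235.99596 + 963.36179) = 34.632 km
P6: √((0.677·111.32)² + (0.086·90.49)²) = √(5679.67823 + 60.56170) = 75.764 km
P7: √((0.976·111.32)² + (0.448·90.49)²) = √(11804.45744 + 1643.45268) = 115.965 km
P8: √((0.915·111.32)² + (-0.237·90.49)²) = √(10375.01142 + 459.93649) = 104.091 km
P9: √((-0.282·111.32)² + (-0.130·90.49)²) = √(985.47273 + 138.38464) = 33.524 km
P10: √((-0.172·111.32)² + (-0.104·90.49)²) = √(366.60914 + 88.56617) = 21.335 km
P11: √((-0.519·111.32)² + (0.196·90.49)²) = √(3337.95987 + 314.56711) = 60.436 km
P12: √((-0.429·111.32)² + (0.616·90.49)²) = √(2280.66228 + 3107.15273) = 73.402 km
P13: √((-0.479·111.32)² + (-0.206·90.49)²) = √(2843.26554 + 347.48464) = 56.487 km
P14: √((-0.232·111.32)² + (-0.381·90.49)²) = √(666.99467 + 1188.64215) = 43.077 km
Sorted: P4 (4.591 km) < P10 (21.335 km) < P9 (33.524 km) < P5 (34.632 km) < …

P4, P10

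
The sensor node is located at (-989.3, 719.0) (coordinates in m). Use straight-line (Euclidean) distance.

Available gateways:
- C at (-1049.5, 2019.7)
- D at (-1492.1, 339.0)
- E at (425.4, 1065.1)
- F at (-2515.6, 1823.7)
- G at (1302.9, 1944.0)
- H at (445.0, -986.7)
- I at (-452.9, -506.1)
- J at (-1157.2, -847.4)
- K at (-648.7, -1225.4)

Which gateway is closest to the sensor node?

D

Distances from (-989.3, 719.0):
C: 1302.1 m
D: 630.2 m
E: 1456.4 m
F: 1884.1 m
G: 2599.0 m
H: 2228.6 m
I: 1337.4 m
J: 1575.4 m
K: 1974.0 m
Minimum: D at 630.2 m.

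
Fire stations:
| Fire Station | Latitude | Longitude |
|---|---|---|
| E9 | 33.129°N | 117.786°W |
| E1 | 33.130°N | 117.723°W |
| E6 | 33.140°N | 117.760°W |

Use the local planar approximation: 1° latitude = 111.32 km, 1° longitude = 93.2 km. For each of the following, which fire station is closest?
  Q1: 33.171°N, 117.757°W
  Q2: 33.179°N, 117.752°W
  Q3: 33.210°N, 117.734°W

Q1 at 33.171°N, 117.757°W:
  E9: 5.400 km
  E1: 5.556 km
  E6: 3.462 km
  → nearest: E6 (3.462 km)
Q2 at 33.179°N, 117.752°W:
  E9: 6.405 km
  E1: 6.088 km
  E6: 4.405 km
  → nearest: E6 (4.405 km)
Q3 at 33.210°N, 117.734°W:
  E9: 10.237 km
  E1: 8.964 km
  E6: 8.160 km
  → nearest: E6 (8.160 km)

Q1→E6; Q2→E6; Q3→E6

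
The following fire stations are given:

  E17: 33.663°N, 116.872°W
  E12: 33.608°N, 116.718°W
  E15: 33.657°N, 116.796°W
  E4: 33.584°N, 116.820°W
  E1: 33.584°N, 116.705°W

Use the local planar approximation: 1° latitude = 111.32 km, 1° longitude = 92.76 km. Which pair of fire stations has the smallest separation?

E12 and E1

Pairwise distances:
E12–E1: √((-0.024·111.32)² + (0.013·92.76)²) = √(7.13787 + 1.45415) = 2.931 km
E17–E15: √((-0.006·111.32)² + (0.076·92.76)²) = √(0.44612 + 49.69912) = 7.081 km
E15–E4: √((-0.073·111.32)² + (-0.024·92.76)²) = √(66.03773 + 4.95614) = 8.426 km
E12–E15: √((0.049·111.32)² + (-0.078·92.76)²) = √(29.75353 + 52.34928) = 9.061 km
E12–E4: √((-0.024·111.32)² + (-0.102·92.76)²) = √(7.13787 + 89.52036) = 9.831 km
E17–E4: √((-0.079·111.32)² + (0.052·92.76)²) = √(77.33936 + 23.26635) = 10.030 km
E4–E1: √((0.000·111.32)² + (0.115·92.76)²) = √(0.00000 + 113.79342) = 10.667 km
E15–E1: √((-0.073·111.32)² + (0.091·92.76)²) = √(66.03773 + 71.25318) = 11.717 km
E17–E12: √((-0.055·111.32)² + (0.154·92.76)²) = √(37.48623 + 204.06237) = 15.542 km
E17–E1: √((-0.079·111.32)² + (0.167·92.76)²) = √(77.33936 + 239.96860) = 17.813 km
Closest pair: E12–E1 at 2.931 km.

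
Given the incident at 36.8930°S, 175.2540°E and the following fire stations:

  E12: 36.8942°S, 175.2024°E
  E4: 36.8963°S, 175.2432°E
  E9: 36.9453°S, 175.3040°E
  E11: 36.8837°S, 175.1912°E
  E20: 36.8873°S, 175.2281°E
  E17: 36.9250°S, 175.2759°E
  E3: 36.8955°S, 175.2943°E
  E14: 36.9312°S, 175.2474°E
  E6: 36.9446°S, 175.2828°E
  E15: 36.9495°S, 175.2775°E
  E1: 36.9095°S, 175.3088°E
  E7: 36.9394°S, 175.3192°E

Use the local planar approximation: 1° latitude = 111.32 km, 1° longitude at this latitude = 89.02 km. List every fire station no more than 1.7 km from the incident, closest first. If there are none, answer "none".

Distances from 36.8930°S, 175.2540°E:
E12: √((-0.0012·111.32)² + (-0.0516·89.02)²) = √(0.017845 + 21.099618) = 4.5954 km
E4: √((-0.0033·111.32)² + (-0.0108·89.02)²) = √(0.134950 + 0.924321) = 1.0292 km
E9: √((-0.0523·111.32)² + (0.0500·89.02)²) = √(33.896103 + 19.811401) = 7.3285 km
E11: √((0.0093·111.32)² + (-0.0628·89.02)²) = √(1.071796 + 31.253198) = 5.6855 km
E20: √((0.0057·111.32)² + (-0.0259·89.02)²) = √(0.402621 + 5.315874) = 2.3913 km
E17: √((-0.0320·111.32)² + (0.0219·89.02)²) = √(12.689554 + 3.800698) = 4.0608 km
E3: √((-0.0025·111.32)² + (0.0403·89.02)²) = √(0.077451 + 12.870199) = 3.5983 km
E14: √((-0.0382·111.32)² + (-0.0066·89.02)²) = √(18.083110 + 0.345194) = 4.2928 km
E6: √((-0.0516·111.32)² + (0.0288·89.02)²) = √(32.994823 + 6.572947) = 6.2903 km
E15: √((-0.0565·111.32)² + (0.0235·89.02)²) = √(39.558817 + 4.376338) = 6.6284 km
E1: √((-0.0165·111.32)² + (0.0548·89.02)²) = √(3.373761 + 23.797772) = 5.2126 km
E7: √((-0.0464·111.32)² + (0.0652·89.02)²) = √(26.679787 + 33.687623) = 7.7696 km
Threshold 1.7 km: E4 (1.0292 km) is within range.

E4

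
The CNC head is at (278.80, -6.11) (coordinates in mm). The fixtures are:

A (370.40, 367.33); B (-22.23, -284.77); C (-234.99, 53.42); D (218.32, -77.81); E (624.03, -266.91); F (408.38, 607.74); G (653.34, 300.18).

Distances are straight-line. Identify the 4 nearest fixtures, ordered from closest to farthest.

Distances from (278.80, -6.11):
A: √((91.60)² + (373.44)²) = √(8390.5600 + 139457.4336) = 384.51 mm
B: √((-301.03)² + (-278.66)²) = √(90619.0609 + 77651.3956) = 410.21 mm
C: √((-513.79)² + (59.53)²) = √(263980.1641 + 3543.8209) = 517.23 mm
D: √((-60.48)² + (-71.70)²) = √(3657.8304 + 5140.8900) = 93.80 mm
E: √((345.23)² + (-260.80)²) = √(119183.7529 + 68016.6400) = 432.67 mm
F: √((129.58)² + (613.85)²) = √(16790.9764 + 376811.8225) = 627.38 mm
G: √((374.54)² + (306.29)²) = √(140280.2116 + 93813.5641) = 483.83 mm
Sorted: D (93.80 mm) < A (384.51 mm) < B (410.21 mm) < E (432.67 mm) < G (483.83 mm) < C (517.23 mm) < …

D, A, B, E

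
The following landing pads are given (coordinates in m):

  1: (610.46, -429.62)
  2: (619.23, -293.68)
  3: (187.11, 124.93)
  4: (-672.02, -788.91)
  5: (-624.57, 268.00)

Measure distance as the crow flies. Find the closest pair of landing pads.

1 and 2

Pairwise distances:
1–2: √((8.77)² + (135.94)²) = √(76.9129 + 18479.6836) = 136.22 m
1–3: √((-423.35)² + (554.55)²) = √(179225.2225 + 307525.7025) = 697.68 m
1–4: √((-1282.48)² + (-359.29)²) = √(1644754.9504 + 129089.3041) = 1331.86 m
1–5: √((-1235.03)² + (697.62)²) = √(1525299.1009 + 486673.6644) = 1418.44 m
2–3: √((-432.12)² + (418.61)²) = √(186727.6944 + 175234.3321) = 601.63 m
2–4: √((-1291.25)² + (-495.23)²) = √(1667326.5625 + 245252.7529) = 1382.96 m
2–5: √((-1243.80)² + (561.68)²) = √(1547038.4400 + 315484.4224) = 1364.74 m
3–4: √((-859.13)² + (-913.84)²) = √(738104.3569 + 835103.5456) = 1254.28 m
3–5: √((-811.68)² + (143.07)²) = √(658824.4224 + 20469.0249) = 824.19 m
4–5: √((47.45)² + (1056.91)²) = √(2251.5025 + 1117058.7481) = 1057.97 m
Closest pair: 1–2 at 136.22 m.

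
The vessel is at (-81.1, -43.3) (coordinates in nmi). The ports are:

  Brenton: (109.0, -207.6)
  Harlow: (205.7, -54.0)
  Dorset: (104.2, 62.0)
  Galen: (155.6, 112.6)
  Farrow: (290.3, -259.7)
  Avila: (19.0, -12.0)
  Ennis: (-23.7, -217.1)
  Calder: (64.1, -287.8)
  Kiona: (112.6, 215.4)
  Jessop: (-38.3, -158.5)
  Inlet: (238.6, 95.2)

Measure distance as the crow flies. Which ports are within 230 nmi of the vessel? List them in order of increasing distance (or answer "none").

Avila, Jessop, Ennis, Dorset

Distances from (-81.1, -43.3):
Brenton: √((190.1)² + (-164.3)²) = √(36138.010 + 26994.490) = 251.3 nmi
Harlow: √((286.8)² + (-10.7)²) = √(82254.240 + 114.490) = 287.0 nmi
Dorset: √((185.3)² + (105.3)²) = √(34336.090 + 11088.090) = 213.1 nmi
Galen: √((236.7)² + (155.9)²) = √(56026.890 + 24304.810) = 283.4 nmi
Farrow: √((371.4)² + (-216.4)²) = √(137937.960 + 46828.960) = 429.8 nmi
Avila: √((100.1)² + (31.3)²) = √(10020.010 + 979.690) = 104.9 nmi
Ennis: √((57.4)² + (-173.8)²) = √(3294.760 + 30206.440) = 183.0 nmi
Calder: √((145.2)² + (-244.5)²) = √(21083.040 + 59780.250) = 284.4 nmi
Kiona: √((193.7)² + (258.7)²) = √(37519.690 + 66925.690) = 323.2 nmi
Jessop: √((42.8)² + (-115.2)²) = √(1831.840 + 13271.040) = 122.9 nmi
Inlet: √((319.7)² + (138.5)²) = √(102208.090 + 19182.250) = 348.4 nmi
Threshold 230 nmi: Avila (104.9 nmi), Jessop (122.9 nmi), Ennis (183.0 nmi), Dorset (213.1 nmi) are within range.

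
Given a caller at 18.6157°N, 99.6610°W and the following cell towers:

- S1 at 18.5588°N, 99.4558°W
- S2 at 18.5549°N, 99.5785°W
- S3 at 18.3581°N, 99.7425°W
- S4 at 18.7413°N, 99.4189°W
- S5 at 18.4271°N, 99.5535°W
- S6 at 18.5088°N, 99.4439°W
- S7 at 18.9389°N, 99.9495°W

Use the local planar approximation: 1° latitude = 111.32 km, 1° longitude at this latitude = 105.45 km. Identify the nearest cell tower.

Distances from 18.6157°N, 99.6610°W:
S1: √((-0.0569·111.32)² + (0.2052·105.45)²) = √(40.120924 + 468.217758) = 22.5464 km
S2: √((-0.0608·111.32)² + (0.0825·105.45)²) = √(45.809289 + 75.683475) = 11.0224 km
S3: √((-0.2576·111.32)² + (-0.0815·105.45)²) = √(822.314811 + 73.859844) = 29.9362 km
S4: √((0.1256·111.32)² + (0.2421·105.45)²) = √(195.490508 + 651.752562) = 29.1074 km
S5: √((-0.1886·111.32)² + (0.1075·105.45)²) = √(440.788009 + 128.502062) = 23.8598 km
S6: √((-0.1069·111.32)² + (0.2171·105.45)²) = √(141.612570 + 524.098377) = 25.8014 km
S7: √((0.3232·111.32)² + (-0.2885·105.45)²) = √(1294.461385 + 925.517858) = 47.1167 km
Minimum: S2 at 11.0224 km.

S2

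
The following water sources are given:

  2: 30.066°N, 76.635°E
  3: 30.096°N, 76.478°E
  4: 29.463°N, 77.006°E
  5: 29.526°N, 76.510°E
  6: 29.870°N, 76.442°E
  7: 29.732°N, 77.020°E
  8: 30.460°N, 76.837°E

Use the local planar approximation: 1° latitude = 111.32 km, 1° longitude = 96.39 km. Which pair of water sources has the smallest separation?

Pairwise distances:
2–3: 15.497 km
2–4: 76.057 km
2–5: 61.308 km
2–6: 28.673 km
2–7: 52.532 km
2–8: 47.988 km
3–4: 86.923 km
3–5: 63.527 km
3–6: 25.397 km
3–7: 66.116 km
3–8: 53.286 km
4–5: 48.321 km
4–6: 70.769 km
4–7: 29.975 km
4–8: 112.175 km
5–6: 38.851 km
5–7: 54.245 km
5–8: 108.645 km
6–7: 57.793 km
6–8: 75.917 km
7–8: 82.938 km
Closest pair: 2–3 at 15.497 km.

2 and 3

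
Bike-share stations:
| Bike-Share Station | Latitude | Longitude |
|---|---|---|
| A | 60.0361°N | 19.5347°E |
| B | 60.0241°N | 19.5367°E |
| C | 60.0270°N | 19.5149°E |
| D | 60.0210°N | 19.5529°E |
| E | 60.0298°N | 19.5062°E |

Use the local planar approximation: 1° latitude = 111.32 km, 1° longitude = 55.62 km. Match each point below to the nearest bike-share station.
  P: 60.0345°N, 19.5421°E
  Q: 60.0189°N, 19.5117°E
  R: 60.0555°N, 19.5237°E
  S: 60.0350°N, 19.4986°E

P at 60.0345°N, 19.5421°E:
  A: √((0.0016·111.32)² + (-0.0074·55.62)²) = √(0.031724 + 0.169405) = 0.4485 km
  B: √((-0.0104·111.32)² + (-0.0054·55.62)²) = √(1.340334 + 0.090209) = 1.1961 km
  C: √((-0.0075·111.32)² + (-0.0272·55.62)²) = √(0.697058 + 2.288757) = 1.7280 km
  D: √((-0.0135·111.32)² + (0.0108·55.62)²) = √(2.258468 + 0.360836) = 1.6184 km
  E: √((-0.0047·111.32)² + (-0.0359·55.62)²) = √(0.273742 + 3.987043) = 2.0642 km
  → nearest: A (0.4485 km)
Q at 60.0189°N, 19.5117°E:
  A: √((0.0172·111.32)² + (0.0230·55.62)²) = √(3.666091 + 1.636506) = 2.3027 km
  B: √((0.0052·111.32)² + (0.0250·55.62)²) = √(0.335084 + 1.933490) = 1.5062 km
  C: √((0.0081·111.32)² + (0.0032·55.62)²) = √(0.813048 + 0.031678) = 0.9191 km
  D: √((0.0021·111.32)² + (0.0412·55.62)²) = √(0.054649 + 5.251174) = 2.3034 km
  E: √((0.0109·111.32)² + (-0.0055·55.62)²) = √(1.472310 + 0.093581) = 1.2514 km
  → nearest: C (0.9191 km)
R at 60.0555°N, 19.5237°E:
  A: √((-0.0194·111.32)² + (0.0110·55.62)²) = √(4.663907 + 0.374324) = 2.2446 km
  B: √((-0.0314·111.32)² + (0.0130·55.62)²) = √(12.218157 + 0.522816) = 3.5694 km
  C: √((-0.0285·111.32)² + (-0.0088·55.62)²) = √(10.065518 + 0.239567) = 3.2102 km
  D: √((-0.0345·111.32)² + (0.0292·55.62)²) = √(14.749747 + 2.637714) = 4.1698 km
  E: √((-0.0257·111.32)² + (-0.0175·55.62)²) = √(8.184886 + 0.947410) = 3.0220 km
  → nearest: A (2.2446 km)
S at 60.0350°N, 19.4986°E:
  A: √((0.0011·111.32)² + (0.0361·55.62)²) = √(0.014994 + 4.031590) = 2.0116 km
  B: √((-0.0109·111.32)² + (0.0381·55.62)²) = √(1.472310 + 4.490678) = 2.4419 km
  C: √((-0.0080·111.32)² + (0.0163·55.62)²) = √(0.793097 + 0.821934) = 1.2708 km
  D: √((-0.0140·111.32)² + (0.0543·55.62)²) = √(2.428860 + 9.121403) = 3.3986 km
  E: √((-0.0052·111.32)² + (0.0076·55.62)²) = √(0.335084 + 0.178685) = 0.7168 km
  → nearest: E (0.7168 km)

P→A; Q→C; R→A; S→E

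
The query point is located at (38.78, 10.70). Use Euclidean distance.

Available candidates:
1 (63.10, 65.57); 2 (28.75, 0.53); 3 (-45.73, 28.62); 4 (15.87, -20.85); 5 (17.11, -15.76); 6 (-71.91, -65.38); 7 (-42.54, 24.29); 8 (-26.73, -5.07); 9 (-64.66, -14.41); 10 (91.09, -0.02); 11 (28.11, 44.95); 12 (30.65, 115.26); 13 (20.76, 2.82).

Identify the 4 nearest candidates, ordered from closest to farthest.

Distances from (38.78, 10.70):
1: √((24.32)² + (54.87)²) = √(591.4624 + 3010.7169) = 60.02
2: √((-10.03)² + (-10.17)²) = √(100.6009 + 103.4289) = 14.28
3: √((-84.51)² + (17.92)²) = √(7141.9401 + 321.1264) = 86.39
4: √((-22.91)² + (-31.55)²) = √(524.8681 + 995.4025) = 38.99
5: √((-21.67)² + (-26.46)²) = √(469.5889 + 700.1316) = 34.20
6: √((-110.69)² + (-76.08)²) = √(12252.2761 + 5788.1664) = 134.31
7: √((-81.32)² + (13.59)²) = √(6612.9424 + 184.6881) = 82.45
8: √((-65.51)² + (-15.77)²) = √(4291.5601 + 248.6929) = 67.38
9: √((-103.44)² + (-25.11)²) = √(10699.8336 + 630.5121) = 106.44
10: √((52.31)² + (-10.72)²) = √(2736.3361 + 114.9184) = 53.40
11: √((-10.67)² + (34.25)²) = √(113.8489 + 1173.0625) = 35.87
12: √((-8.13)² + (104.56)²) = √(66.0969 + 10932.7936) = 104.88
13: √((-18.02)² + (-7.88)²) = √(324.7204 + 62.0944) = 19.67
Sorted: 2 (14.28) < 13 (19.67) < 5 (34.20) < 11 (35.87) < 4 (38.99) < 10 (53.40) < …

2, 13, 5, 11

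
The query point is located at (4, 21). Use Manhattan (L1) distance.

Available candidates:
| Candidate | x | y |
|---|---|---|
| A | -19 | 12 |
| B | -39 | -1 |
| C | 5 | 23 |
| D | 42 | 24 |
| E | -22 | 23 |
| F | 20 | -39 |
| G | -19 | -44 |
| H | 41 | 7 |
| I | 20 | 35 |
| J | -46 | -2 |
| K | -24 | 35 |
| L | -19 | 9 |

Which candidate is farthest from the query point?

Distances from (4, 21):
A: |-23| + |-9| = 23 + 9 = 32
B: |-43| + |-22| = 43 + 22 = 65
C: |1| + |2| = 1 + 2 = 3
D: |38| + |3| = 38 + 3 = 41
E: |-26| + |2| = 26 + 2 = 28
F: |16| + |-60| = 16 + 60 = 76
G: |-23| + |-65| = 23 + 65 = 88
H: |37| + |-14| = 37 + 14 = 51
I: |16| + |14| = 16 + 14 = 30
J: |-50| + |-23| = 50 + 23 = 73
K: |-28| + |14| = 28 + 14 = 42
L: |-23| + |-12| = 23 + 12 = 35
Maximum: G at 88.

G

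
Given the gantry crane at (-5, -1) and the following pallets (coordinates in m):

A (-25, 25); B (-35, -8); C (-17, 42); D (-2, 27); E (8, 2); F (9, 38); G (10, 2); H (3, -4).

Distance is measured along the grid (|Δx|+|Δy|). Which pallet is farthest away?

Distances from (-5, -1):
A: |-20| + |26| = 20 + 26 = 46 m
B: |-30| + |-7| = 30 + 7 = 37 m
C: |-12| + |43| = 12 + 43 = 55 m
D: |3| + |28| = 3 + 28 = 31 m
E: |13| + |3| = 13 + 3 = 16 m
F: |14| + |39| = 14 + 39 = 53 m
G: |15| + |3| = 15 + 3 = 18 m
H: |8| + |-3| = 8 + 3 = 11 m
Maximum: C at 55 m.

C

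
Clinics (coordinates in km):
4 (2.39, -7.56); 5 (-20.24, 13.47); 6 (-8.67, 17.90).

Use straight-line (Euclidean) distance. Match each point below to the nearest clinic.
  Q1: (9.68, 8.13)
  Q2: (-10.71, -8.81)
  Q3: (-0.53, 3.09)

Q1 at (9.68, 8.13):
  4: √((-7.29)² + (-15.69)²) = √(53.1441 + 246.1761) = 17.30 km
  5: √((-29.92)² + (5.34)²) = √(895.2064 + 28.5156) = 30.39 km
  6: √((-18.35)² + (9.77)²) = √(336.7225 + 95.4529) = 20.79 km
  → nearest: 4 (17.30 km)
Q2 at (-10.71, -8.81):
  4: √((13.10)² + (1.25)²) = √(171.6100 + 1.5625) = 13.16 km
  5: √((-9.53)² + (22.28)²) = √(90.8209 + 496.3984) = 24.23 km
  6: √((2.04)² + (26.71)²) = √(4.1616 + 713.4241) = 26.79 km
  → nearest: 4 (13.16 km)
Q3 at (-0.53, 3.09):
  4: √((2.92)² + (-10.65)²) = √(8.5264 + 113.4225) = 11.04 km
  5: √((-19.71)² + (10.38)²) = √(388.4841 + 107.7444) = 22.28 km
  6: √((-8.14)² + (14.81)²) = √(66.2596 + 219.3361) = 16.90 km
  → nearest: 4 (11.04 km)

Q1→4; Q2→4; Q3→4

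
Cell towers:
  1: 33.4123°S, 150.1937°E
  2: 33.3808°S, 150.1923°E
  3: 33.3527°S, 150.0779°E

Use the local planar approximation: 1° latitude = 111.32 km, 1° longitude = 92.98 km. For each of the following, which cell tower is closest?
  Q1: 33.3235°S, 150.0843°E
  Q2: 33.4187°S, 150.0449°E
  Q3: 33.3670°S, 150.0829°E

Q1 at 33.3235°S, 150.0843°E:
  1: 14.1841 km
  2: 11.8965 km
  3: 3.3046 km
  → nearest: 3 (3.3046 km)
Q2 at 33.4187°S, 150.0449°E:
  1: 13.8538 km
  2: 14.3399 km
  3: 7.9621 km
  → nearest: 3 (7.9621 km)
Q3 at 33.3670°S, 150.0829°E:
  1: 11.4702 km
  2: 10.2874 km
  3: 1.6584 km
  → nearest: 3 (1.6584 km)

Q1→3; Q2→3; Q3→3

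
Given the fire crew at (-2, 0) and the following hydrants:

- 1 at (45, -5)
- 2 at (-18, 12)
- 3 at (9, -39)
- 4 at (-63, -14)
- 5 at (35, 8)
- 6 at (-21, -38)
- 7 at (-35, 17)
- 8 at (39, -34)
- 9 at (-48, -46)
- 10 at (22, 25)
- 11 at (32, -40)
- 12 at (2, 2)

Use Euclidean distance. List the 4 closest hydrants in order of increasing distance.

Distances from (-2, 0):
1: √((47)² + (-5)²) = √(2209.000 + 25.000) = 47.3
2: √((-16)² + (12)²) = √(256.000 + 144.000) = 20.0
3: √((11)² + (-39)²) = √(121.000 + 1521.000) = 40.5
4: √((-61)² + (-14)²) = √(3721.000 + 196.000) = 62.6
5: √((37)² + (8)²) = √(1369.000 + 64.000) = 37.9
6: √((-19)² + (-38)²) = √(361.000 + 1444.000) = 42.5
7: √((-33)² + (17)²) = √(1089.000 + 289.000) = 37.1
8: √((41)² + (-34)²) = √(1681.000 + 1156.000) = 53.3
9: √((-46)² + (-46)²) = √(2116.000 + 2116.000) = 65.1
10: √((24)² + (25)²) = √(576.000 + 625.000) = 34.7
11: √((34)² + (-40)²) = √(1156.000 + 1600.000) = 52.5
12: √((4)² + (2)²) = √(16.000 + 4.000) = 4.5
Sorted: 12 (4.5) < 2 (20.0) < 10 (34.7) < 7 (37.1) < 5 (37.9) < 3 (40.5) < …

12, 2, 10, 7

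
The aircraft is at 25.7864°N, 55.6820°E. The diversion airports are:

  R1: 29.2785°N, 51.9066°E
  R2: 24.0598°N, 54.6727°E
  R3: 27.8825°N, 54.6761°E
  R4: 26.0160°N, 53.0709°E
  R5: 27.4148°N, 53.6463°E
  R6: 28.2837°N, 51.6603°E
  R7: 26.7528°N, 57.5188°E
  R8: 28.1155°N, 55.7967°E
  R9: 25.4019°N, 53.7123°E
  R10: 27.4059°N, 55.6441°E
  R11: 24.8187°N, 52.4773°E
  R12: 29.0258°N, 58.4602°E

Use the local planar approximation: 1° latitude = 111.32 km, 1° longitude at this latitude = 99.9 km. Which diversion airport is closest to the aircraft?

Distances from 25.7864°N, 55.6820°E:
R1: √((3.4921·111.32)² + (-3.7754·99.9)²) = √(151119.232319 + 142251.521233) = 541.6371 km
R2: √((-1.7266·111.32)² + (-1.0093·99.9)²) = √(36942.805079 + 10166.501357) = 217.0468 km
R3: √((2.0961·111.32)² + (-1.0059·99.9)²) = √(54446.553176 + 10098.121522) = 254.0564 km
R4: √((0.2296·111.32)² + (-2.6111·99.9)²) = √(653.266162 + 68042.143414) = 262.0981 km
R5: √((1.6284·111.32)² + (-2.0357·99.9)²) = √(32860.077452 + 41357.904851) = 272.4298 km
R6: √((2.4973·111.32)² + (-4.0217·99.9)²) = √(77283.686416 + 161417.389223) = 488.5704 km
R7: √((0.9664·111.32)² + (1.8368·99.9)²) = √(11573.380664 + 33670.899454) = 212.7070 km
R8: √((2.3291·111.32)² + (0.1147·99.9)²) = √(67223.739268 + 131.297910) = 259.5285 km
R9: √((-0.3845·111.32)² + (-1.9697·99.9)²) = √(1832.057430 + 38719.625335) = 201.3745 km
R10: √((1.6195·111.32)² + (-0.0379·99.9)²) = √(32501.866342 + 14.335386) = 180.3225 km
R11: √((-0.9677·111.32)² + (-3.2047·99.9)²) = √(11604.538599 + 102495.721559) = 337.7873 km
R12: √((3.2394·111.32)² + (2.7782·99.9)²) = √(130039.577870 + 77029.661679) = 455.0486 km
Minimum: R10 at 180.3225 km.

R10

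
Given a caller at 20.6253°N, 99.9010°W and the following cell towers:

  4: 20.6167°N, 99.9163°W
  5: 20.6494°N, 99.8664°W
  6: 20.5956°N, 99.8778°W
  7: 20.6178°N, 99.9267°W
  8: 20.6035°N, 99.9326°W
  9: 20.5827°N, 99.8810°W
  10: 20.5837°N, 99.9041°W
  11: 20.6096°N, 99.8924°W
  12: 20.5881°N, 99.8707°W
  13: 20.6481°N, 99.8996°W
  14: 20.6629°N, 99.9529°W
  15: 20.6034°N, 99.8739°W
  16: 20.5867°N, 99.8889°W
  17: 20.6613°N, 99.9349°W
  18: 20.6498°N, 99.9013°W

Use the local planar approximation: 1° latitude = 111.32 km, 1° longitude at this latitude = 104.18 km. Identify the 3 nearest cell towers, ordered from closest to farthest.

Distances from 20.6253°N, 99.9010°W:
4: √((-0.0086·111.32)² + (-0.0153·104.18)²) = √(0.916523 + 2.540689) = 1.8594 km
5: √((0.0241·111.32)² + (0.0346·104.18)²) = √(7.197480 + 12.993343) = 4.4934 km
6: √((-0.0297·111.32)² + (0.0232·104.18)²) = √(10.930985 + 5.841773) = 4.0955 km
7: √((-0.0075·111.32)² + (-0.0257·104.18)²) = √(0.697058 + 7.168610) = 2.8046 km
8: √((-0.0218·111.32)² + (-0.0316·104.18)²) = √(5.889242 + 10.837843) = 4.0899 km
9: √((-0.0426·111.32)² + (0.0200·104.18)²) = √(22.488764 + 4.341389) = 5.1798 km
10: √((-0.0416·111.32)² + (-0.0031·104.18)²) = √(21.445346 + 0.104302) = 4.6422 km
11: √((-0.0157·111.32)² + (0.0086·104.18)²) = √(3.054539 + 0.802723) = 1.9640 km
12: √((-0.0372·111.32)² + (0.0303·104.18)²) = √(17.148742 + 9.964464) = 5.2070 km
13: √((0.0228·111.32)² + (0.0014·104.18)²) = √(6.441931 + 0.021273) = 2.5423 km
14: √((0.0376·111.32)² + (-0.0519·104.18)²) = √(17.519515 + 29.235022) = 6.8377 km
15: √((-0.0219·111.32)² + (0.0271·104.18)²) = √(5.943395 + 7.970899) = 3.7302 km
16: √((-0.0386·111.32)² + (0.0121·104.18)²) = √(18.463796 + 1.589057) = 4.4780 km
17: √((0.0360·111.32)² + (-0.0339·104.18)²) = √(16.060217 + 12.472919) = 5.3416 km
18: √((0.0245·111.32)² + (-0.0003·104.18)²) = √(7.438383 + 0.000977) = 2.7275 km
Sorted: 4 (1.8594 km) < 11 (1.9640 km) < 13 (2.5423 km) < 18 (2.7275 km) < 7 (2.8046 km) < …

4, 11, 13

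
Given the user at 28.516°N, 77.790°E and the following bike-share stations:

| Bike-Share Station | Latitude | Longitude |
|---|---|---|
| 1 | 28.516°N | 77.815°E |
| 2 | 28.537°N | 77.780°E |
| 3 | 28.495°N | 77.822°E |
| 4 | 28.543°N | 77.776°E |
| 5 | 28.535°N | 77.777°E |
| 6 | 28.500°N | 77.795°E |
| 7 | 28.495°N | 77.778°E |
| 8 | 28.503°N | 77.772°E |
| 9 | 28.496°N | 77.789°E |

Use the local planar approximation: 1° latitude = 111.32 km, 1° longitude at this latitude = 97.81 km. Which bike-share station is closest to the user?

Distances from 28.516°N, 77.790°E:
1: 2.445 km
2: 2.534 km
3: 3.907 km
4: 3.303 km
5: 2.468 km
6: 1.847 km
7: 2.616 km
8: 2.279 km
9: 2.229 km
Minimum: 6 at 1.847 km.

6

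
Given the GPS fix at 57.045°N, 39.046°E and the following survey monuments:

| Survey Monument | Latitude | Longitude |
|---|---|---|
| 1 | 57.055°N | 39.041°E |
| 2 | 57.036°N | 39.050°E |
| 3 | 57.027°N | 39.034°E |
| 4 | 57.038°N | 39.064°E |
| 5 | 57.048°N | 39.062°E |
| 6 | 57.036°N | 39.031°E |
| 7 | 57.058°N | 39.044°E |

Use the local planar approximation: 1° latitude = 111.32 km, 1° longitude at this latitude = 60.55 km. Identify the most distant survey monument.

Distances from 57.045°N, 39.046°E:
1: √((0.010·111.32)² + (-0.005·60.55)²) = √(1.23921 + 0.09166) = 1.154 km
2: √((-0.009·111.32)² + (0.004·60.55)²) = √(1.00376 + 0.05866) = 1.031 km
3: √((-0.018·111.32)² + (-0.012·60.55)²) = √(4.01505 + 0.52795) = 2.131 km
4: √((-0.007·111.32)² + (0.018·60.55)²) = √(0.60721 + 1.18788) = 1.340 km
5: √((0.003·111.32)² + (0.016·60.55)²) = √(0.11153 + 0.93857) = 1.025 km
6: √((-0.009·111.32)² + (-0.015·60.55)²) = √(1.00376 + 0.82492) = 1.352 km
7: √((0.013·111.32)² + (-0.002·60.55)²) = √(2.09427 + 0.01467) = 1.452 km
Maximum: 3 at 2.131 km.

3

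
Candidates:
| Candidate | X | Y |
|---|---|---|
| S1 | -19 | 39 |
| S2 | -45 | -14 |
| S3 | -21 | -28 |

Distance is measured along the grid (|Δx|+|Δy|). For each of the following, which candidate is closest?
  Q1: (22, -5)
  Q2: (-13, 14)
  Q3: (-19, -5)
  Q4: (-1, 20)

Q1→S3; Q2→S1; Q3→S3; Q4→S1

Q1 at (22, -5):
  S1: 85
  S2: 76
  S3: 66
  → nearest: S3 (66)
Q2 at (-13, 14):
  S1: 31
  S2: 60
  S3: 50
  → nearest: S1 (31)
Q3 at (-19, -5):
  S1: 44
  S2: 35
  S3: 25
  → nearest: S3 (25)
Q4 at (-1, 20):
  S1: 37
  S2: 78
  S3: 68
  → nearest: S1 (37)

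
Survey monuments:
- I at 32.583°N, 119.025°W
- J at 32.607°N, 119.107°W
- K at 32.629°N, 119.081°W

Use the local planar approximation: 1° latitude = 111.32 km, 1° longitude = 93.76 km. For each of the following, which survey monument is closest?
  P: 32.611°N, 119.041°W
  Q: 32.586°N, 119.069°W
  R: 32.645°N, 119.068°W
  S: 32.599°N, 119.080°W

P at 32.611°N, 119.041°W:
  I: √((-0.028·111.32)² + (0.016·93.76)²) = √(9.71544 + 2.25048) = 3.459 km
  J: √((-0.004·111.32)² + (-0.066·93.76)²) = √(0.19827 + 38.29332) = 6.204 km
  K: √((0.018·111.32)² + (-0.040·93.76)²) = √(4.01505 + 14.06550) = 4.252 km
  → nearest: I (3.459 km)
Q at 32.586°N, 119.069°W:
  I: √((-0.003·111.32)² + (0.044·93.76)²) = √(0.11153 + 17.01926) = 4.139 km
  J: √((0.021·111.32)² + (-0.038·93.76)²) = √(5.46493 + 12.69411) = 4.261 km
  K: √((0.043·111.32)² + (-0.012·93.76)²) = √(22.91307 + 1.26590) = 4.917 km
  → nearest: I (4.139 km)
R at 32.645°N, 119.068°W:
  I: √((-0.062·111.32)² + (0.043·93.76)²) = √(47.63540 + 16.25444) = 7.993 km
  J: √((-0.038·111.32)² + (-0.039·93.76)²) = √(17.89425 + 13.37102) = 5.592 km
  K: √((-0.016·111.32)² + (-0.013·93.76)²) = √(3.17239 + 1.48567) = 2.158 km
  → nearest: K (2.158 km)
S at 32.599°N, 119.080°W:
  I: √((-0.016·111.32)² + (0.055·93.76)²) = √(3.17239 + 26.59259) = 5.456 km
  J: √((0.008·111.32)² + (-0.027·93.76)²) = √(0.79310 + 6.40859) = 2.684 km
  K: √((0.030·111.32)² + (-0.001·93.76)²) = √(11.15293 + 0.00879) = 3.341 km
  → nearest: J (2.684 km)

P→I; Q→I; R→K; S→J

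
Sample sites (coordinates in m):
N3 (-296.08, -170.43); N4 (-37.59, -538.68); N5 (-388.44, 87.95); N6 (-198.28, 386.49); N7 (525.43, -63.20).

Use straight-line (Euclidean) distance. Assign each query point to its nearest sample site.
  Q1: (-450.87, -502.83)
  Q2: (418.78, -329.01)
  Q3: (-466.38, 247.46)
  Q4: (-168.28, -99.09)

Q1→N3; Q2→N7; Q3→N5; Q4→N3

Q1 at (-450.87, -502.83):
  N3: √((154.79)² + (332.40)²) = √(23959.9441 + 110489.7600) = 366.67 m
  N4: √((413.28)² + (-35.85)²) = √(170800.3584 + 1285.2225) = 414.83 m
  N5: √((62.43)² + (590.78)²) = √(3897.5049 + 349021.0084) = 594.07 m
  N6: √((252.59)² + (889.32)²) = √(63801.7081 + 790890.0624) = 924.50 m
  N7: √((976.30)² + (439.63)²) = √(953161.6900 + 193274.5369) = 1070.72 m
  → nearest: N3 (366.67 m)
Q2 at (418.78, -329.01):
  N3: √((-714.86)² + (158.58)²) = √(511024.8196 + 25147.6164) = 732.24 m
  N4: √((-456.37)² + (-209.67)²) = √(208273.5769 + 43961.5089) = 502.23 m
  N5: √((-807.22)² + (416.96)²) = √(651604.1284 + 173855.6416) = 908.55 m
  N6: √((-617.06)² + (715.50)²) = √(380763.0436 + 511940.2500) = 944.83 m
  N7: √((106.65)² + (265.81)²) = √(11374.2225 + 70654.9561) = 286.41 m
  → nearest: N7 (286.41 m)
Q3 at (-466.38, 247.46):
  N3: √((170.30)² + (-417.89)²) = √(29002.0900 + 174632.0521) = 451.26 m
  N4: √((428.79)² + (-786.14)²) = √(183860.8641 + 618016.0996) = 895.48 m
  N5: √((77.94)² + (-159.51)²) = √(6074.6436 + 25443.4401) = 177.53 m
  N6: √((268.10)² + (139.03)²) = √(71877.6100 + 19329.3409) = 302.00 m
  N7: √((991.81)² + (-310.66)²) = √(983687.0761 + 96509.6356) = 1039.33 m
  → nearest: N5 (177.53 m)
Q4 at (-168.28, -99.09):
  N3: √((-127.80)² + (-71.34)²) = √(16332.8400 + 5089.3956) = 146.36 m
  N4: √((130.69)² + (-439.59)²) = √(17079.8761 + 193239.3681) = 458.61 m
  N5: √((-220.16)² + (187.04)²) = √(48470.4256 + 34983.9616) = 288.88 m
  N6: √((-30.00)² + (485.58)²) = √(900.0000 + 235787.9364) = 486.51 m
  N7: √((693.71)² + (35.89)²) = √(481233.5641 + 1288.0921) = 694.64 m
  → nearest: N3 (146.36 m)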